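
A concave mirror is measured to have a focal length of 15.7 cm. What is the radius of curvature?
R = 2|f| = 31.4 cm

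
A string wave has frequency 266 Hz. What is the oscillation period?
T = 1/f = 0.003759 s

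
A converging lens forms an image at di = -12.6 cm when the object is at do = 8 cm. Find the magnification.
M = −di/do = 1.575 (upright image)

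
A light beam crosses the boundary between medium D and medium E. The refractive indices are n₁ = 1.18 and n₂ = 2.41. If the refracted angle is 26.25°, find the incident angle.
sin θ₁ = (n₂/n₁)·sin θ₂ → θ₁ = 64.6°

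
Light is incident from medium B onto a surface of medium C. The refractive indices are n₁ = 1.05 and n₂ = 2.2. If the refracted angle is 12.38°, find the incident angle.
sin θ₁ = (n₂/n₁)·sin θ₂ → θ₁ = 26.69°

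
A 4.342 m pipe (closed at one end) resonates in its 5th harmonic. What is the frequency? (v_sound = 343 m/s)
fₙ = nv/(4L) = 98.74 Hz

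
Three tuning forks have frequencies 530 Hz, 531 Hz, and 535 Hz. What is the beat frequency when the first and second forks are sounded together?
1 Hz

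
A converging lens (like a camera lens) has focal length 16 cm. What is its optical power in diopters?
P = 1/f = 6.25 D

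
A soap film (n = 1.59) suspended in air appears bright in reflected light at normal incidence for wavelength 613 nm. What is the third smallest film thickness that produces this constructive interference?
2nt = (m − ½)λ with m = 3 → t = (m − ½)λ/(2n) = 481.9 nm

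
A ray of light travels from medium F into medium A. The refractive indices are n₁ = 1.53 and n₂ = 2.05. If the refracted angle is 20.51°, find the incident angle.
sin θ₁ = (n₂/n₁)·sin θ₂ → θ₁ = 28°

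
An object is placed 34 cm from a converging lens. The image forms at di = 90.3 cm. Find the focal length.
1/f = 1/do + 1/di → f = 24.7 cm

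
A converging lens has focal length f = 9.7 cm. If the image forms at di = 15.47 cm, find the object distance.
1/do = 1/f − 1/di → do = 26.01 cm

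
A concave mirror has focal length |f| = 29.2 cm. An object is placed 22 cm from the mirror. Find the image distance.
f = +29.2 cm (concave); 1/di = 1/f − 1/do → di = -89.22 cm (virtual image, behind mirror)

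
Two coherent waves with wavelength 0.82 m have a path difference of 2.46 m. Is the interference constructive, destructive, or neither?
constructive — path difference = 3λ, a whole number of wavelengths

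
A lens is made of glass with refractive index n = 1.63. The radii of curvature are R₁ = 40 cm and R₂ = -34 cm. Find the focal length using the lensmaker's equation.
1/f = (n − 1)(1/R₁ − 1/R₂) → f = 29.17 cm (converging lens)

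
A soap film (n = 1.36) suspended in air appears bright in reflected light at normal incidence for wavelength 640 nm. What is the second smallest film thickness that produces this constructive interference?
2nt = (m − ½)λ with m = 2 → t = (m − ½)λ/(2n) = 352.9 nm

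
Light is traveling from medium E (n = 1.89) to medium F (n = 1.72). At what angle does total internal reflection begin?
θc = arcsin(n₂/n₁) = 65.51°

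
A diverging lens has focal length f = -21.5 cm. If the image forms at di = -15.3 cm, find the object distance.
1/do = 1/f − 1/di → do = 53.06 cm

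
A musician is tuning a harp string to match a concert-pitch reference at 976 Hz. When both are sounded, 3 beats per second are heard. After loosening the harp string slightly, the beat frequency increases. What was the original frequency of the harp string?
973 Hz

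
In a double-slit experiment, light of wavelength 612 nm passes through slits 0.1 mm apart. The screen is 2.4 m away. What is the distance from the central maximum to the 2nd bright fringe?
y = mλL/d = 29.38 mm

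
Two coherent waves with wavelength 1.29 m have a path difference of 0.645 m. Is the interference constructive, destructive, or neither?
destructive — path difference = 0.5λ, an odd multiple of λ/2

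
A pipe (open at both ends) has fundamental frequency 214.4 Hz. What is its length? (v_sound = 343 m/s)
L = v/(2f₁) = 0.7999 m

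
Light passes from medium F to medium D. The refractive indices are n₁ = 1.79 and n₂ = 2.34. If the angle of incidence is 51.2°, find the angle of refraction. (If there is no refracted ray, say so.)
sin θ₂ = (n₁/n₂)·sin θ₁ = 0.5962 → θ₂ = 36.6°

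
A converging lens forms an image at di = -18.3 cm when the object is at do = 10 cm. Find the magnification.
M = −di/do = 1.83 (upright image)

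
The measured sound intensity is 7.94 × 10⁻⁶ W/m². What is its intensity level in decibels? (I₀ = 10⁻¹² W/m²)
β = 10·log₁₀(I/I₀) = 69 dB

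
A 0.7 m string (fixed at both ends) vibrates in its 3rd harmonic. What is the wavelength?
λₙ = 2L/n = 0.4667 m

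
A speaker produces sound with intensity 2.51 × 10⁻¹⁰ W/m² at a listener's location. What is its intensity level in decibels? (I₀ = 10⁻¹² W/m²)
β = 10·log₁₀(I/I₀) = 24 dB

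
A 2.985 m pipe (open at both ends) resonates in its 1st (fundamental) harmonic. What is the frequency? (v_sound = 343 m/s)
fₙ = nv/(2L) = 57.45 Hz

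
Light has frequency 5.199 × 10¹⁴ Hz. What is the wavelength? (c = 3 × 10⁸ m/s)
λ = c/f = 577 nm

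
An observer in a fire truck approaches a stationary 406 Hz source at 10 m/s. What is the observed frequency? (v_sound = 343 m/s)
f_obs = f·(v + v_o)/v = 417.8 Hz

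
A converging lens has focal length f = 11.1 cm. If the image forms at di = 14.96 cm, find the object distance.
1/do = 1/f − 1/di → do = 43.02 cm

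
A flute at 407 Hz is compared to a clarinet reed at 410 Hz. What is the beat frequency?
3 Hz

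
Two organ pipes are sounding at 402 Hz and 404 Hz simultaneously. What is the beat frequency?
2 Hz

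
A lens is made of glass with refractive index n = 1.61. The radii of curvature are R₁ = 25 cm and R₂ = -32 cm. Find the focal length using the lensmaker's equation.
1/f = (n − 1)(1/R₁ − 1/R₂) → f = 23.01 cm (converging lens)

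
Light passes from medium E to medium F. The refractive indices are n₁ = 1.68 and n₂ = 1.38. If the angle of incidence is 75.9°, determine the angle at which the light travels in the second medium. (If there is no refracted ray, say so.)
sin θ₂ = (n₁/n₂)·sin θ₁ = 1.181 > 1, so there is no refracted ray — the light undergoes total internal reflection.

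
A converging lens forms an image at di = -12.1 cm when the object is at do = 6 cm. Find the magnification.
M = −di/do = 2.017 (upright image)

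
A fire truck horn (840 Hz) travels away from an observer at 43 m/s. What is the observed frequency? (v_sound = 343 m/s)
f_obs = f·v/(v + v_s) = 746.4 Hz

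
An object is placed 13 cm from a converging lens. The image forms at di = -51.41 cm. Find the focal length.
1/f = 1/do + 1/di → f = 17.4 cm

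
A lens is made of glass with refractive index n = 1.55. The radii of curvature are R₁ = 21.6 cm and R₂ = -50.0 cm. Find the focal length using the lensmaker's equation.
1/f = (n − 1)(1/R₁ − 1/R₂) → f = 27.43 cm (converging lens)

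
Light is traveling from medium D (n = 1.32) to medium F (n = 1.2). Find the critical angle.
θc = arcsin(n₂/n₁) = 65.38°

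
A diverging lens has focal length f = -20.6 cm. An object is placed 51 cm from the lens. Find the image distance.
1/di = 1/f − 1/do → di = -14.67 cm (virtual image)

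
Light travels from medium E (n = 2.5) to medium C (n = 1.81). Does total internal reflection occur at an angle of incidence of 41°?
θc = arcsin(n₂/n₁) = 46.39°; 41° < θc, so no — the ray refracts.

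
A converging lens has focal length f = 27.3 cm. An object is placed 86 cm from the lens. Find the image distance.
1/di = 1/f − 1/do → di = 40 cm (real image)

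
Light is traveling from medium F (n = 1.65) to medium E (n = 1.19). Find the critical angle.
θc = arcsin(n₂/n₁) = 46.15°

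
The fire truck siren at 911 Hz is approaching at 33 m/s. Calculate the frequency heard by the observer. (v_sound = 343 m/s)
f_obs = f·v/(v − v_s) = 1008 Hz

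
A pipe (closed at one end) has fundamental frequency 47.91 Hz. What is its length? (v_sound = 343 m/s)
L = v/(4f₁) = 1.79 m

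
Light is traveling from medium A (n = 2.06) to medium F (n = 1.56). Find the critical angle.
θc = arcsin(n₂/n₁) = 49.23°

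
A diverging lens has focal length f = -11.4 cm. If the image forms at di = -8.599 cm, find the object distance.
1/do = 1/f − 1/di → do = 35 cm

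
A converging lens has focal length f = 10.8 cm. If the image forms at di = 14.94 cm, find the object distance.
1/do = 1/f − 1/di → do = 38.97 cm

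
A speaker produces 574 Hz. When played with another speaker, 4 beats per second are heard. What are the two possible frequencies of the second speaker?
f₂ = 574 ± 4 Hz → 578 Hz or 570 Hz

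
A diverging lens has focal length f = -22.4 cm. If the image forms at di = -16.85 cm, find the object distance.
1/do = 1/f − 1/di → do = 68.01 cm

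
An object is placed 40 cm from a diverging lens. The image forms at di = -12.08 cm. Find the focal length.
1/f = 1/do + 1/di → f = -17.31 cm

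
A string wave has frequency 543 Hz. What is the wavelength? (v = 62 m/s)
λ = v/f = 0.1142 m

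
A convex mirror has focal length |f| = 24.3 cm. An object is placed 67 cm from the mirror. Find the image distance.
f = −24.3 cm (convex); 1/di = 1/f − 1/do → di = -17.83 cm (virtual image, behind mirror)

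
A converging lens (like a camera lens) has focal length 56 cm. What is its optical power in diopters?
P = 1/f = 1.786 D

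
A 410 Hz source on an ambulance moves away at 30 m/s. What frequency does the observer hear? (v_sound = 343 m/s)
f_obs = f·v/(v + v_s) = 377 Hz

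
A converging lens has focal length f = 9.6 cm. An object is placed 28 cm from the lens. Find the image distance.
1/di = 1/f − 1/do → di = 14.61 cm (real image)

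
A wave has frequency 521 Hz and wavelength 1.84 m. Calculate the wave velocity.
v = fλ = 958.6 m/s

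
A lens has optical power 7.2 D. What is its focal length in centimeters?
f = 1/P = 13.89 cm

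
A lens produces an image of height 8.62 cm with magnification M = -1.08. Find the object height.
ho = |hi|/|M| = 7.981 cm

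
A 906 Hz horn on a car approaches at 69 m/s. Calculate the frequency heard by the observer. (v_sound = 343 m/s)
f_obs = f·v/(v − v_s) = 1134 Hz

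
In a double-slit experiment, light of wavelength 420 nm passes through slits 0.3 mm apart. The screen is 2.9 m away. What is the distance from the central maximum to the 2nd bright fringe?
y = mλL/d = 8.12 mm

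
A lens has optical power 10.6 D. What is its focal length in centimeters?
f = 1/P = 9.434 cm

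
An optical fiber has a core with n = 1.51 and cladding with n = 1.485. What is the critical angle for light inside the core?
θc = arcsin(n_cladding/n_core) = 79.56°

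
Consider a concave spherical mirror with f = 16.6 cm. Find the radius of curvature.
R = 2|f| = 33.2 cm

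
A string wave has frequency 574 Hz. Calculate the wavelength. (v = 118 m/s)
λ = v/f = 0.2056 m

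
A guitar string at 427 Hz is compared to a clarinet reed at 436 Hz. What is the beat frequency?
9 Hz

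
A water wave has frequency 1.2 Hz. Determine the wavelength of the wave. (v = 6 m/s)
λ = v/f = 5 m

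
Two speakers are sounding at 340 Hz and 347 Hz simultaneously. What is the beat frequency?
7 Hz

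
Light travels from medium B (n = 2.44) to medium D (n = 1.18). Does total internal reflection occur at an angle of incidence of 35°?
θc = arcsin(n₂/n₁) = 28.92°; 35° > θc, so yes — total internal reflection.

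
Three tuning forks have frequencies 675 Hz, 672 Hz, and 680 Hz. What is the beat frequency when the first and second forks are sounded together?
3 Hz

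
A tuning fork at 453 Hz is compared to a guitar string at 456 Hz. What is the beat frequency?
3 Hz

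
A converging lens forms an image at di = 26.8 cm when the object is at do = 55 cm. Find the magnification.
M = −di/do = -0.4873 (inverted image)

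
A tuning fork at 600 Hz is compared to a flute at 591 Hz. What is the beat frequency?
9 Hz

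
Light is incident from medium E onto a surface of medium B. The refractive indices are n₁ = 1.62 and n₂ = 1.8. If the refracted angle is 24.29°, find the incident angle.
sin θ₁ = (n₂/n₁)·sin θ₂ → θ₁ = 27.2°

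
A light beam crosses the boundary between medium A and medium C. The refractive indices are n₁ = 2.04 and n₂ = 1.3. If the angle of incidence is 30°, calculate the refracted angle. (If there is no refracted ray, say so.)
sin θ₂ = (n₁/n₂)·sin θ₁ = 0.7846 → θ₂ = 51.69°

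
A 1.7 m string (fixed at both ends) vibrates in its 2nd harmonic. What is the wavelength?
λₙ = 2L/n = 1.7 m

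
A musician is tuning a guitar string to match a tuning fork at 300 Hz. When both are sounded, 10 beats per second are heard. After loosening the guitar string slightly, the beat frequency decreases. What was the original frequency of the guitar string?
310 Hz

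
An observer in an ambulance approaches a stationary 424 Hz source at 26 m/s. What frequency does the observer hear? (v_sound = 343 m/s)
f_obs = f·(v + v_o)/v = 456.1 Hz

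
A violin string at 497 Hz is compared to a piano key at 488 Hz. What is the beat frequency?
9 Hz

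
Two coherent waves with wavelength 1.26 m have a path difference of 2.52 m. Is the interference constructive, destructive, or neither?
constructive — path difference = 2λ, a whole number of wavelengths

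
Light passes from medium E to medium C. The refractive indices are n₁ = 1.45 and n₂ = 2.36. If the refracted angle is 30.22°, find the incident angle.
sin θ₁ = (n₂/n₁)·sin θ₂ → θ₁ = 55°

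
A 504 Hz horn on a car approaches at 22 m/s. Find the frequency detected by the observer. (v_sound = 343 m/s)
f_obs = f·v/(v − v_s) = 538.5 Hz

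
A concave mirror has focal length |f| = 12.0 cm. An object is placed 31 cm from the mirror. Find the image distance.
f = +12.0 cm (concave); 1/di = 1/f − 1/do → di = 19.58 cm (real image, in front of mirror)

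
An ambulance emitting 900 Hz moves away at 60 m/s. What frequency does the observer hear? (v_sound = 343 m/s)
f_obs = f·v/(v + v_s) = 766 Hz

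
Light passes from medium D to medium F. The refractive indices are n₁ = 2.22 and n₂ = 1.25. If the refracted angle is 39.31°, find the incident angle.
sin θ₁ = (n₂/n₁)·sin θ₂ → θ₁ = 20.9°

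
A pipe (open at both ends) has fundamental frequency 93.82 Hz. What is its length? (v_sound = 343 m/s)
L = v/(2f₁) = 1.828 m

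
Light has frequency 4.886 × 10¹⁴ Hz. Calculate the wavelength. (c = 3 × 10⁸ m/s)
λ = c/f = 614 nm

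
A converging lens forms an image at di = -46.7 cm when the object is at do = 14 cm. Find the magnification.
M = −di/do = 3.336 (upright image)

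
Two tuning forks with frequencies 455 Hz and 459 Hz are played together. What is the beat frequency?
4 Hz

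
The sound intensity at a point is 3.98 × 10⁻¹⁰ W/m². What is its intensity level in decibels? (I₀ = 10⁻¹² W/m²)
β = 10·log₁₀(I/I₀) = 26 dB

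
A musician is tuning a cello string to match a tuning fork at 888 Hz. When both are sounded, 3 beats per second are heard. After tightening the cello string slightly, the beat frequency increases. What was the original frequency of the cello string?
891 Hz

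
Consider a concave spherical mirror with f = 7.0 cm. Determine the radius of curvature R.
R = 2|f| = 14 cm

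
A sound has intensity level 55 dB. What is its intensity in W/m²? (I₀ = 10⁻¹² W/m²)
I = I₀·10^(β/10) = 3.16 × 10⁻⁷ W/m²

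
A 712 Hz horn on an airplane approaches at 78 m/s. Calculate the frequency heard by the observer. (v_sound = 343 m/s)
f_obs = f·v/(v − v_s) = 921.6 Hz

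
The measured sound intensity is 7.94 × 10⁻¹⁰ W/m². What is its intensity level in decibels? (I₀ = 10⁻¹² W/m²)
β = 10·log₁₀(I/I₀) = 29 dB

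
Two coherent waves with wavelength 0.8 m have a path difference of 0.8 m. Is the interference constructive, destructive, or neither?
constructive — path difference = 1λ, a whole number of wavelengths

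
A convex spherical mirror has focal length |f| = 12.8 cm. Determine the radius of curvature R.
R = 2|f| = 25.6 cm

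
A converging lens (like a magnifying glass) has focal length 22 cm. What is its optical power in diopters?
P = 1/f = 4.545 D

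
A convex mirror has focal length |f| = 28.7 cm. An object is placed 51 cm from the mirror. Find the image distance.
f = −28.7 cm (convex); 1/di = 1/f − 1/do → di = -18.37 cm (virtual image, behind mirror)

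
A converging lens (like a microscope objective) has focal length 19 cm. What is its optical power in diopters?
P = 1/f = 5.263 D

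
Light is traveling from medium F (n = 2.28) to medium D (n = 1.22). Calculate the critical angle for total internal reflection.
θc = arcsin(n₂/n₁) = 32.35°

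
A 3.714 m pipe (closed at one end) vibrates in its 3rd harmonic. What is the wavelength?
λₙ = 4L/n = 4.952 m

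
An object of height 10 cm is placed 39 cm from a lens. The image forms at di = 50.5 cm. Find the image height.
hi = (-di/do) × ho = -12.95 cm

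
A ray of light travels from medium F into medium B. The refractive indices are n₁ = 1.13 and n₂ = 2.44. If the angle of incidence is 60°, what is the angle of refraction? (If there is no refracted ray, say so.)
sin θ₂ = (n₁/n₂)·sin θ₁ = 0.4011 → θ₂ = 23.65°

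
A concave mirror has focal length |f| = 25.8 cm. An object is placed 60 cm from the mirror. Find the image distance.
f = +25.8 cm (concave); 1/di = 1/f − 1/do → di = 45.26 cm (real image, in front of mirror)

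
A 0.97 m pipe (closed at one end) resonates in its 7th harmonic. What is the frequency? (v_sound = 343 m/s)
fₙ = nv/(4L) = 618.8 Hz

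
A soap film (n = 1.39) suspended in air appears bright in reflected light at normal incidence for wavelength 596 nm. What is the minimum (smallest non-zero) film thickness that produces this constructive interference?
2nt = (m − ½)λ with m = 1 → t = (m − ½)λ/(2n) = 107.2 nm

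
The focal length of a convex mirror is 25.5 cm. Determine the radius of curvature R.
R = 2|f| = 51 cm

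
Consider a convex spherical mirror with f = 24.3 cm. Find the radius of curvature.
R = 2|f| = 48.6 cm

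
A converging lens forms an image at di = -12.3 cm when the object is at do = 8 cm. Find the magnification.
M = −di/do = 1.538 (upright image)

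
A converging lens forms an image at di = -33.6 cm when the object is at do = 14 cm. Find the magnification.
M = −di/do = 2.4 (upright image)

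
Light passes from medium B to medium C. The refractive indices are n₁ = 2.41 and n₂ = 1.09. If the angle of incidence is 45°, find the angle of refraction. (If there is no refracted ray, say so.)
sin θ₂ = (n₁/n₂)·sin θ₁ = 1.563 > 1, so there is no refracted ray — the light undergoes total internal reflection.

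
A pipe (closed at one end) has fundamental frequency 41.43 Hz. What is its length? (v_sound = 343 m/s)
L = v/(4f₁) = 2.07 m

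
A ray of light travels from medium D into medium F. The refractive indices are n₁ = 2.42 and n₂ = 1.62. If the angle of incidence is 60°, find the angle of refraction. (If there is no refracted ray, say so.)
sin θ₂ = (n₁/n₂)·sin θ₁ = 1.294 > 1, so there is no refracted ray — the light undergoes total internal reflection.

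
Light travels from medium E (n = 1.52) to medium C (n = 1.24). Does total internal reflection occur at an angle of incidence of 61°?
θc = arcsin(n₂/n₁) = 54.67°; 61° > θc, so yes — total internal reflection.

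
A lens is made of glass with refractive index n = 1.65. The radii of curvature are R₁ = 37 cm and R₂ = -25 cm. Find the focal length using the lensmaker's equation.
1/f = (n − 1)(1/R₁ − 1/R₂) → f = 22.95 cm (converging lens)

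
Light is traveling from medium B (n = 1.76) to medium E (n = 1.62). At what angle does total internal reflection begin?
θc = arcsin(n₂/n₁) = 66.99°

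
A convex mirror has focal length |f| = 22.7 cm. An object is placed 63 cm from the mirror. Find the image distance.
f = −22.7 cm (convex); 1/di = 1/f − 1/do → di = -16.69 cm (virtual image, behind mirror)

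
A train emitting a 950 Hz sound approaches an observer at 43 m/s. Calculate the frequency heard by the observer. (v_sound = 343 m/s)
f_obs = f·v/(v − v_s) = 1086 Hz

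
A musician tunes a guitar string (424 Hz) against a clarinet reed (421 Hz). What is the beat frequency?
3 Hz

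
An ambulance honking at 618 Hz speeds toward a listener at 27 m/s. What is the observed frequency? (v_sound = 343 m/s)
f_obs = f·v/(v − v_s) = 670.8 Hz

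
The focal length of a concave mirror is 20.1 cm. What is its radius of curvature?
R = 2|f| = 40.2 cm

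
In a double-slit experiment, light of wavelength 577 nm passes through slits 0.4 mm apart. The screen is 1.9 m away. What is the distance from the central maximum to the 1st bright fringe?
y = mλL/d = 2.741 mm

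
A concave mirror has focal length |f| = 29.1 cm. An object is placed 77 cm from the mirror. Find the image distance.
f = +29.1 cm (concave); 1/di = 1/f − 1/do → di = 46.78 cm (real image, in front of mirror)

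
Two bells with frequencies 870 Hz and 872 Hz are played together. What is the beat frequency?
2 Hz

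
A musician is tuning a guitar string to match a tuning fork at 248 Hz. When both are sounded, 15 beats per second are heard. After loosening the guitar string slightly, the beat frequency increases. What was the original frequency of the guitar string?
233 Hz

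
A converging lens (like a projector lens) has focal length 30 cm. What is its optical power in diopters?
P = 1/f = 3.333 D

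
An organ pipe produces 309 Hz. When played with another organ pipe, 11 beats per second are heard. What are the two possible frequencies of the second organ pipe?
f₂ = 309 ± 11 Hz → 320 Hz or 298 Hz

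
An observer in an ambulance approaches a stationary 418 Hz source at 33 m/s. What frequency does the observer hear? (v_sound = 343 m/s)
f_obs = f·(v + v_o)/v = 458.2 Hz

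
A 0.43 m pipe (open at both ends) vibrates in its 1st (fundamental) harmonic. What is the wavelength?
λₙ = 2L/n = 0.86 m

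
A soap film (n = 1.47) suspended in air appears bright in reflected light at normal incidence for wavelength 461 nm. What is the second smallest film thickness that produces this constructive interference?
2nt = (m − ½)λ with m = 2 → t = (m − ½)λ/(2n) = 235.2 nm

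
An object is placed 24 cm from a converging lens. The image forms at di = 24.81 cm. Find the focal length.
1/f = 1/do + 1/di → f = 12.2 cm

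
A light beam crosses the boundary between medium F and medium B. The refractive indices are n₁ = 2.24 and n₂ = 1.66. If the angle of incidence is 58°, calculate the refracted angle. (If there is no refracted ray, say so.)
sin θ₂ = (n₁/n₂)·sin θ₁ = 1.144 > 1, so there is no refracted ray — the light undergoes total internal reflection.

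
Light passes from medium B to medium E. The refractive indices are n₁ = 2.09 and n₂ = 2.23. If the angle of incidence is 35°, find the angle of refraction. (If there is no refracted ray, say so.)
sin θ₂ = (n₁/n₂)·sin θ₁ = 0.5376 → θ₂ = 32.52°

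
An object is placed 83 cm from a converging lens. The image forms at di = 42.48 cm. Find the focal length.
1/f = 1/do + 1/di → f = 28.1 cm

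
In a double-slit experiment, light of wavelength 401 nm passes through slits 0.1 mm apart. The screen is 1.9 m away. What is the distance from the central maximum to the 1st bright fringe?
y = mλL/d = 7.619 mm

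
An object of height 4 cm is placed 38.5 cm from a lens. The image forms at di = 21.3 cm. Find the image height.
hi = (-di/do) × ho = -2.213 cm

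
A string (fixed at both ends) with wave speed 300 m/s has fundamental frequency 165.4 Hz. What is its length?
L = v/(2f₁) = 0.9069 m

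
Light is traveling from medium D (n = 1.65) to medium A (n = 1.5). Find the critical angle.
θc = arcsin(n₂/n₁) = 65.38°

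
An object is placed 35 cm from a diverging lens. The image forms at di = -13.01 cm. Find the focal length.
1/f = 1/do + 1/di → f = -20.71 cm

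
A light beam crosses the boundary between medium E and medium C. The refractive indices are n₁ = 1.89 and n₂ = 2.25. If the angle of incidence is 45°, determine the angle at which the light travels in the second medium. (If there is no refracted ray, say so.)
sin θ₂ = (n₁/n₂)·sin θ₁ = 0.594 → θ₂ = 36.44°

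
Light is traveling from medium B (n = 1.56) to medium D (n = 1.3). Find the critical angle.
θc = arcsin(n₂/n₁) = 56.44°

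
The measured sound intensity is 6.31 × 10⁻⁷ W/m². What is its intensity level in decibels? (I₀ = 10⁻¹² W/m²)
β = 10·log₁₀(I/I₀) = 58 dB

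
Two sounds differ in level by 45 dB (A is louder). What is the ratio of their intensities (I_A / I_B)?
I_A/I_B = 10^(Δβ/10) = 31620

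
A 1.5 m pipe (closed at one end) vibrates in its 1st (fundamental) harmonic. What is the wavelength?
λₙ = 4L/n = 6 m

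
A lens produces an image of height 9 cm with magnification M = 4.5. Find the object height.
ho = |hi|/|M| = 2 cm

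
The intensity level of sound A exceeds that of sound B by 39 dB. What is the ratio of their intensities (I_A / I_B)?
I_A/I_B = 10^(Δβ/10) = 7943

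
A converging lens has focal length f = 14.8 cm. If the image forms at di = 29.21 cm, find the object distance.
1/do = 1/f − 1/di → do = 30 cm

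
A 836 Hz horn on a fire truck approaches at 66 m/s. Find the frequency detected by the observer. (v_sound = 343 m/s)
f_obs = f·v/(v − v_s) = 1035 Hz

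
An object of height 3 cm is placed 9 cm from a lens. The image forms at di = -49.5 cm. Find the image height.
hi = (-di/do) × ho = 16.5 cm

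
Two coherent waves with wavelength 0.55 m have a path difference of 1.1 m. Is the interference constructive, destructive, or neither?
constructive — path difference = 2λ, a whole number of wavelengths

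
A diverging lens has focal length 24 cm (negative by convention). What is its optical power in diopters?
P = 1/f = -4.167 D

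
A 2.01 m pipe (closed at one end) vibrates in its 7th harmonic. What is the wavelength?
λₙ = 4L/n = 1.149 m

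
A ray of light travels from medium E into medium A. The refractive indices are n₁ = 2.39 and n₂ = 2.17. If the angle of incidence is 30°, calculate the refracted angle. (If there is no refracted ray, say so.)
sin θ₂ = (n₁/n₂)·sin θ₁ = 0.5507 → θ₂ = 33.41°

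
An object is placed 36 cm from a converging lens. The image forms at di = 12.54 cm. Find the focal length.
1/f = 1/do + 1/di → f = 9.3 cm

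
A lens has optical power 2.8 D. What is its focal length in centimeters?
f = 1/P = 35.71 cm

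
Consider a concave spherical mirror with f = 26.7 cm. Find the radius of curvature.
R = 2|f| = 53.4 cm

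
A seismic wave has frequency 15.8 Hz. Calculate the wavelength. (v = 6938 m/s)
λ = v/f = 439.1 m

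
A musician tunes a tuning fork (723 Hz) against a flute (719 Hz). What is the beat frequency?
4 Hz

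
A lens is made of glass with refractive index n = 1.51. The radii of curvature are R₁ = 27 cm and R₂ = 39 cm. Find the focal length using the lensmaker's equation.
1/f = (n − 1)(1/R₁ − 1/R₂) → f = 172.1 cm (converging lens)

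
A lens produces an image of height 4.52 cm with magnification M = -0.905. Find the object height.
ho = |hi|/|M| = 4.994 cm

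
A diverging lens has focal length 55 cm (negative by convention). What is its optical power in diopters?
P = 1/f = -1.818 D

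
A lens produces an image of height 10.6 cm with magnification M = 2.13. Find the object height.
ho = |hi|/|M| = 4.977 cm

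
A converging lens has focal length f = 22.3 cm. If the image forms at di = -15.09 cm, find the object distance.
1/do = 1/f − 1/di → do = 9 cm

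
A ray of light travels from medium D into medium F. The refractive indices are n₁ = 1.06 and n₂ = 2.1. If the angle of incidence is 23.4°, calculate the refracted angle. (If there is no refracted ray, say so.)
sin θ₂ = (n₁/n₂)·sin θ₁ = 0.2005 → θ₂ = 11.56°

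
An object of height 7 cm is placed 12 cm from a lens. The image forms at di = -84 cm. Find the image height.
hi = (-di/do) × ho = 49 cm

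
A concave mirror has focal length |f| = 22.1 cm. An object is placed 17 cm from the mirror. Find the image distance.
f = +22.1 cm (concave); 1/di = 1/f − 1/do → di = -73.67 cm (virtual image, behind mirror)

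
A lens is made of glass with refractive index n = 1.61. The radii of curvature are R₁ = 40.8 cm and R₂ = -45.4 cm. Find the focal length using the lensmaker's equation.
1/f = (n − 1)(1/R₁ − 1/R₂) → f = 35.23 cm (converging lens)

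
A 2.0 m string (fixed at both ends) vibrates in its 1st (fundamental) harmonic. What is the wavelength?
λₙ = 2L/n = 4 m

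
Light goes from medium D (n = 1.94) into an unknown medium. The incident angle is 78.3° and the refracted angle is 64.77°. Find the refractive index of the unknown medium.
n₂ = n₁·sin θ₁ / sin θ₂ = 2.1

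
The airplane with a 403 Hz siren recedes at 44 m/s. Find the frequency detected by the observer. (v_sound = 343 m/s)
f_obs = f·v/(v + v_s) = 357.2 Hz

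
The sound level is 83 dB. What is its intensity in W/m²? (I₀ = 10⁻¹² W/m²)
I = I₀·10^(β/10) = 2.00 × 10⁻⁴ W/m²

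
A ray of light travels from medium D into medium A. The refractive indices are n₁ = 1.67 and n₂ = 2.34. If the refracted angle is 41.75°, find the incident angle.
sin θ₁ = (n₂/n₁)·sin θ₂ → θ₁ = 68.91°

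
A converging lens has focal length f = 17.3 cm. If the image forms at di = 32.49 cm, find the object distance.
1/do = 1/f − 1/di → do = 37 cm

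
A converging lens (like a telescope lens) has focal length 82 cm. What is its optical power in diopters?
P = 1/f = 1.22 D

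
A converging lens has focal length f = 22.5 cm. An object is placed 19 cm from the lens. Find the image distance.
1/di = 1/f − 1/do → di = -122.1 cm (virtual image)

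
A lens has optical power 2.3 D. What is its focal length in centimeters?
f = 1/P = 43.48 cm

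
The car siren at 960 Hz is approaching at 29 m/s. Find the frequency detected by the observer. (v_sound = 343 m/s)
f_obs = f·v/(v − v_s) = 1049 Hz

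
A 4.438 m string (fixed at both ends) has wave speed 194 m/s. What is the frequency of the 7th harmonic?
fₙ = nv/(2L) = 153 Hz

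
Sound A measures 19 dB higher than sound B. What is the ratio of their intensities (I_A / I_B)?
I_A/I_B = 10^(Δβ/10) = 79.43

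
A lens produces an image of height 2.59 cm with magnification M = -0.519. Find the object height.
ho = |hi|/|M| = 4.99 cm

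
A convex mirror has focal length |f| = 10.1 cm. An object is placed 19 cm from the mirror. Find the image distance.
f = −10.1 cm (convex); 1/di = 1/f − 1/do → di = -6.595 cm (virtual image, behind mirror)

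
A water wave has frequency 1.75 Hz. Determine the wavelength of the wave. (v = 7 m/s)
λ = v/f = 4 m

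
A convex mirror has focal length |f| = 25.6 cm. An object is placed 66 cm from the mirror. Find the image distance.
f = −25.6 cm (convex); 1/di = 1/f − 1/do → di = -18.45 cm (virtual image, behind mirror)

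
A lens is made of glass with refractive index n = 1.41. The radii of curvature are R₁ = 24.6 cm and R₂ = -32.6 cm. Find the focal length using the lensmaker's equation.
1/f = (n − 1)(1/R₁ − 1/R₂) → f = 34.2 cm (converging lens)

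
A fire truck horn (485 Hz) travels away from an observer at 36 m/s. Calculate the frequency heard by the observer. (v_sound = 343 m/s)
f_obs = f·v/(v + v_s) = 438.9 Hz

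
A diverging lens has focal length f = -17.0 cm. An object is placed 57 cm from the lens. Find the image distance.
1/di = 1/f − 1/do → di = -13.09 cm (virtual image)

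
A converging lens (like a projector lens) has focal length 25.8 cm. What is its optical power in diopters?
P = 1/f = 3.876 D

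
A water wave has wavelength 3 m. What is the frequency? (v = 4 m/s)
f = v/λ = 1.333 Hz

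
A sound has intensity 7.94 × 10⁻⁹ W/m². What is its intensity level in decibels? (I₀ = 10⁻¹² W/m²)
β = 10·log₁₀(I/I₀) = 39 dB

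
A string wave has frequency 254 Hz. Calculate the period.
T = 1/f = 0.003937 s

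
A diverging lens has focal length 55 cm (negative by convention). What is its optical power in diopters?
P = 1/f = -1.818 D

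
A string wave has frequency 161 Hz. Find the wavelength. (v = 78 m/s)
λ = v/f = 0.4845 m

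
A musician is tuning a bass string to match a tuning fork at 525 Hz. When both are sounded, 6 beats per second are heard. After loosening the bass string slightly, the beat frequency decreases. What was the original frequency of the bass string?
531 Hz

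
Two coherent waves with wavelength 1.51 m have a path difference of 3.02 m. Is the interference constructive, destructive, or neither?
constructive — path difference = 2λ, a whole number of wavelengths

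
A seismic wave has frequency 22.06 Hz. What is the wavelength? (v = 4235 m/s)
λ = v/f = 192 m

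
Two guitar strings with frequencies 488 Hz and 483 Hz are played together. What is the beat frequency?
5 Hz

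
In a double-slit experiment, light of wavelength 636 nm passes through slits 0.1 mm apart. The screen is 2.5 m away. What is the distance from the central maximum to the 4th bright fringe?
y = mλL/d = 63.6 mm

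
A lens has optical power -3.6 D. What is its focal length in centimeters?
f = 1/P = -27.78 cm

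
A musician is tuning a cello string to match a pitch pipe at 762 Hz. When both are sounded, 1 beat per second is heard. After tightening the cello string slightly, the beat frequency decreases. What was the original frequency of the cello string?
761 Hz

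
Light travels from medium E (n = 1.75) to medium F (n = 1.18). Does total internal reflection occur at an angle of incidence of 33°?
θc = arcsin(n₂/n₁) = 42.4°; 33° < θc, so no — the ray refracts.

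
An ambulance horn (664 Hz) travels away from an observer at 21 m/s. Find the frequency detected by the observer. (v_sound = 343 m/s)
f_obs = f·v/(v + v_s) = 625.7 Hz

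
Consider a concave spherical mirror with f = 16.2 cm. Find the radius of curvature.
R = 2|f| = 32.4 cm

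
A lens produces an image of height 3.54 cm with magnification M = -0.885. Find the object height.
ho = |hi|/|M| = 4 cm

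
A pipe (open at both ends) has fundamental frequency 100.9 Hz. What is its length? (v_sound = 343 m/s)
L = v/(2f₁) = 1.7 m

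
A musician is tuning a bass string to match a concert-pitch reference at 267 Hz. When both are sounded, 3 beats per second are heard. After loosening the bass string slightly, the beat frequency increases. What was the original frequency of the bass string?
264 Hz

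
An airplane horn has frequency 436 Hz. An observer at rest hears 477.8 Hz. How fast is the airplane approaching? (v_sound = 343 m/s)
v_s = v·(1 − f/f_obs) = 30.01 m/s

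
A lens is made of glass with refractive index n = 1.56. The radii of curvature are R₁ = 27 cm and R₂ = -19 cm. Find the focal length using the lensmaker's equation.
1/f = (n − 1)(1/R₁ − 1/R₂) → f = 19.91 cm (converging lens)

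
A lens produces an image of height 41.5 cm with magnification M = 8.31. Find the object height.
ho = |hi|/|M| = 4.994 cm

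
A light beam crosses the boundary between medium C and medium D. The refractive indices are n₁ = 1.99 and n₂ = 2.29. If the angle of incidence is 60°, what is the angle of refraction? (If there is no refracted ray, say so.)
sin θ₂ = (n₁/n₂)·sin θ₁ = 0.7526 → θ₂ = 48.81°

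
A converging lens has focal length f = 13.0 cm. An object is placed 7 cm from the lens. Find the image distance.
1/di = 1/f − 1/do → di = -15.17 cm (virtual image)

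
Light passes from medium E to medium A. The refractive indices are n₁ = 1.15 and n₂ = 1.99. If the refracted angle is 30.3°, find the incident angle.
sin θ₁ = (n₂/n₁)·sin θ₂ → θ₁ = 60.82°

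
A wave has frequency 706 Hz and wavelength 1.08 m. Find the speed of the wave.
v = fλ = 762.5 m/s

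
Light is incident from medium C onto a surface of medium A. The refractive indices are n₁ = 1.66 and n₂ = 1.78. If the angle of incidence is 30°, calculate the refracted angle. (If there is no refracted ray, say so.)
sin θ₂ = (n₁/n₂)·sin θ₁ = 0.4663 → θ₂ = 27.79°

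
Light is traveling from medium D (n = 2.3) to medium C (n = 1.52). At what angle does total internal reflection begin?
θc = arcsin(n₂/n₁) = 41.37°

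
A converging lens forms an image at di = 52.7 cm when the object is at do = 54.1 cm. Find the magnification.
M = −di/do = -0.9741 (inverted image)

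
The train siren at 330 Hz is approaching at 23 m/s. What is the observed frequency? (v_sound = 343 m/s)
f_obs = f·v/(v − v_s) = 353.7 Hz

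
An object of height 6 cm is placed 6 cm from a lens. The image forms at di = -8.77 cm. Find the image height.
hi = (-di/do) × ho = 8.77 cm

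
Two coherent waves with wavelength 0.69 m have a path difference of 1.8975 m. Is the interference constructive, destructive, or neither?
neither (partial) — path difference = 2.75λ, neither a whole number of wavelengths nor an odd multiple of λ/2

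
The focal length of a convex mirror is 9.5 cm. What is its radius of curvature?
R = 2|f| = 19 cm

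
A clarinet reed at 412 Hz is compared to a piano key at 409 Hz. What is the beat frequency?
3 Hz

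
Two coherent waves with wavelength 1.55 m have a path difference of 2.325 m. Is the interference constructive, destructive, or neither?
destructive — path difference = 1.5λ, an odd multiple of λ/2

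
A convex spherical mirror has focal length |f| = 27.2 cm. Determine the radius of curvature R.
R = 2|f| = 54.4 cm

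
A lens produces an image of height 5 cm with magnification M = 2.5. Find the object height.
ho = |hi|/|M| = 2 cm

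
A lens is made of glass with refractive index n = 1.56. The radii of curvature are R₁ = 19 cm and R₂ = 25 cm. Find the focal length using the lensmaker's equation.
1/f = (n − 1)(1/R₁ − 1/R₂) → f = 141.4 cm (converging lens)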